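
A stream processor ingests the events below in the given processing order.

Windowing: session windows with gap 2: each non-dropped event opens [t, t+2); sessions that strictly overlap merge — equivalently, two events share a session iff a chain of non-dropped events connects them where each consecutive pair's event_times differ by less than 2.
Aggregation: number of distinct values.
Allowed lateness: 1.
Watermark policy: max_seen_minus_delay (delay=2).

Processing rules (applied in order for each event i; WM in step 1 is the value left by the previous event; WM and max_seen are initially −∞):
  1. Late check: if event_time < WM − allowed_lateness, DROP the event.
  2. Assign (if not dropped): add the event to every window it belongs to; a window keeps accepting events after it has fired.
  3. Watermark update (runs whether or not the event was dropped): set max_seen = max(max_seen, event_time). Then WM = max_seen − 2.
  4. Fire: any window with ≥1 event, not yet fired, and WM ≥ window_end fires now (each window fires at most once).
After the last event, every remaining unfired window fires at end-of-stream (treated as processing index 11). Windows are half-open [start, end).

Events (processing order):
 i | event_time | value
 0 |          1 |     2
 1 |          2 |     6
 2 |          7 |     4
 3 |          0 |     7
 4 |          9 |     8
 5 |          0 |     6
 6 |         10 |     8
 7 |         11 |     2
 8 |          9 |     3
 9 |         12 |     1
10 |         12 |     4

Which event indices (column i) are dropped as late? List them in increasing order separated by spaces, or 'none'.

3 5

i=0 t=1 v=2: → [1,3); WM=-1
i=1 t=2 v=6: → [1,4); WM=0
i=2 t=7 v=4: → [7,9); WM=5
i=3 t=0 v=7: DROP (t<5-1); WM=5
i=4 t=9 v=8: → [9,11); WM=7
i=5 t=0 v=6: DROP (t<7-1); WM=7
i=6 t=10 v=8: → [9,12); WM=8
i=7 t=11 v=2: → [9,13); WM=9
i=8 t=9 v=3: → [9,13); WM=9
i=9 t=12 v=1: → [9,14); WM=10
i=10 t=12 v=4: → [9,14); WM=10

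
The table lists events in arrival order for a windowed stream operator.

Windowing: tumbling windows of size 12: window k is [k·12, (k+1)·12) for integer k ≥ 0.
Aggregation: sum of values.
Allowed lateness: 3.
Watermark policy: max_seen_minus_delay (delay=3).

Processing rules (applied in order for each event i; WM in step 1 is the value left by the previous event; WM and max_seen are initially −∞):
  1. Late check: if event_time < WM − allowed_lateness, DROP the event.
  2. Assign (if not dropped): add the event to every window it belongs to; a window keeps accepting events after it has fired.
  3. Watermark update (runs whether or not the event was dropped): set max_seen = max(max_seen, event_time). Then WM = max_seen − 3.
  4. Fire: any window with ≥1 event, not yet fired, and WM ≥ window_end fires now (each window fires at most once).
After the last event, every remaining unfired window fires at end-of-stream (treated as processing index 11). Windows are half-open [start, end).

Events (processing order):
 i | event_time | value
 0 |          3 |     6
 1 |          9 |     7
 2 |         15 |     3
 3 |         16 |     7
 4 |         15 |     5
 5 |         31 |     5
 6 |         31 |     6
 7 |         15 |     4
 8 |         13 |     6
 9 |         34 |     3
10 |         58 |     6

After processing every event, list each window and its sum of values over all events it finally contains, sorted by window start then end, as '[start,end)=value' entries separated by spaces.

[0,12)=13 [12,24)=15 [24,36)=14 [48,60)=6

i=0 t=3 v=6: → [0,12); WM=0
i=1 t=9 v=7: → [0,12); WM=6
i=2 t=15 v=3: → [12,24); WM=12; [0,12) fires=13
i=3 t=16 v=7: → [12,24); WM=13
i=4 t=15 v=5: → [12,24); WM=13
i=5 t=31 v=5: → [24,36); WM=28; [12,24) fires=15
i=6 t=31 v=6: → [24,36); WM=28
i=7 t=15 v=4: DROP (t<28-3); WM=28
i=8 t=13 v=6: DROP (t<28-3); WM=28
i=9 t=34 v=3: → [24,36); WM=31
i=10 t=58 v=6: → [48,60); WM=55; [24,36) fires=14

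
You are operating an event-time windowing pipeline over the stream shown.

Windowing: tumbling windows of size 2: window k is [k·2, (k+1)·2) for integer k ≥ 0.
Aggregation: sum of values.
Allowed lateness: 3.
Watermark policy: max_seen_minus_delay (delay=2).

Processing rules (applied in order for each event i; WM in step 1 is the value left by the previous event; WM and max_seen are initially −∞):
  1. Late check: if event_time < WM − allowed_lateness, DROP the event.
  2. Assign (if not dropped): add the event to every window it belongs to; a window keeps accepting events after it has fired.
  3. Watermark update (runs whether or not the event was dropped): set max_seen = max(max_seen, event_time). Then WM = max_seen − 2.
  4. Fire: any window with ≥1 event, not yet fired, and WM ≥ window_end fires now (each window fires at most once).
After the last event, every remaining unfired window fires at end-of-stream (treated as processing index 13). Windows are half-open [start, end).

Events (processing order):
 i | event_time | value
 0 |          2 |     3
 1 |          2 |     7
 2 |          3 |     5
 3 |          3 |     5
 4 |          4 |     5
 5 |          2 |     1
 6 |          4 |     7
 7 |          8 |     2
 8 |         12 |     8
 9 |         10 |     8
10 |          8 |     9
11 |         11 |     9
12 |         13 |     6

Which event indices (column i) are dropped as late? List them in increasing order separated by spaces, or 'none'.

none

i=0 t=2 v=3: → [2,4); WM=0
i=1 t=2 v=7: → [2,4); WM=0
i=2 t=3 v=5: → [2,4); WM=1
i=3 t=3 v=5: → [2,4); WM=1
i=4 t=4 v=5: → [4,6); WM=2
i=5 t=2 v=1: → [2,4); WM=2
i=6 t=4 v=7: → [4,6); WM=2
i=7 t=8 v=2: → [8,10); WM=6; [2,4) fires=21 [4,6) fires=12
i=8 t=12 v=8: → [12,14); WM=10; [8,10) fires=2
i=9 t=10 v=8: → [10,12); WM=10
i=10 t=8 v=9: → [8,10); WM=10
i=11 t=11 v=9: → [10,12); WM=10
i=12 t=13 v=6: → [12,14); WM=11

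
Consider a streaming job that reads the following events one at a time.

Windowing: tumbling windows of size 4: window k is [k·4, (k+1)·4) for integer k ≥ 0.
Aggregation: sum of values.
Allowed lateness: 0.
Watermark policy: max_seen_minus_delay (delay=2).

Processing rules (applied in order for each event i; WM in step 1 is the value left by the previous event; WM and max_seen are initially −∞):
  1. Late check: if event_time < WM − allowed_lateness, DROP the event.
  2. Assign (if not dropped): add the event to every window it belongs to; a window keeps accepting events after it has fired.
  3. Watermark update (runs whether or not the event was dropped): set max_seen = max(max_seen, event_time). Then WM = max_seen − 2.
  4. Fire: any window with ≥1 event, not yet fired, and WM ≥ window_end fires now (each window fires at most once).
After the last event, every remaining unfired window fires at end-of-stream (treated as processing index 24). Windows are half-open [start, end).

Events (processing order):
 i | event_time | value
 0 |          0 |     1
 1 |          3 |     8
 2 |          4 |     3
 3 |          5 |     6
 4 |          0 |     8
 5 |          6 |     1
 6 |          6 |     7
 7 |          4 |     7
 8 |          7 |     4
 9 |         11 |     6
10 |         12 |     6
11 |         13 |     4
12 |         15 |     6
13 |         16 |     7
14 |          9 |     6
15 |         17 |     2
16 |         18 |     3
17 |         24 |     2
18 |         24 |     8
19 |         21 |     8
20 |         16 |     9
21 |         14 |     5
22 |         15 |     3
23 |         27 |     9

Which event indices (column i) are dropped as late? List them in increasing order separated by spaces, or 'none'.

i=0 t=0 v=1: → [0,4); WM=-2
i=1 t=3 v=8: → [0,4); WM=1
i=2 t=4 v=3: → [4,8); WM=2
i=3 t=5 v=6: → [4,8); WM=3
i=4 t=0 v=8: DROP (t<3-0); WM=3
i=5 t=6 v=1: → [4,8); WM=4; [0,4) fires=9
i=6 t=6 v=7: → [4,8); WM=4
i=7 t=4 v=7: → [4,8); WM=4
i=8 t=7 v=4: → [4,8); WM=5
i=9 t=11 v=6: → [8,12); WM=9; [4,8) fires=28
i=10 t=12 v=6: → [12,16); WM=10
i=11 t=13 v=4: → [12,16); WM=11
i=12 t=15 v=6: → [12,16); WM=13; [8,12) fires=6
i=13 t=16 v=7: → [16,20); WM=14
i=14 t=9 v=6: DROP (t<14-0); WM=14
i=15 t=17 v=2: → [16,20); WM=15
i=16 t=18 v=3: → [16,20); WM=16; [12,16) fires=16
i=17 t=24 v=2: → [24,28); WM=22; [16,20) fires=12
i=18 t=24 v=8: → [24,28); WM=22
i=19 t=21 v=8: DROP (t<22-0); WM=22
i=20 t=16 v=9: DROP (t<22-0); WM=22
i=21 t=14 v=5: DROP (t<22-0); WM=22
i=22 t=15 v=3: DROP (t<22-0); WM=22
i=23 t=27 v=9: → [24,28); WM=25

4 14 19 20 21 22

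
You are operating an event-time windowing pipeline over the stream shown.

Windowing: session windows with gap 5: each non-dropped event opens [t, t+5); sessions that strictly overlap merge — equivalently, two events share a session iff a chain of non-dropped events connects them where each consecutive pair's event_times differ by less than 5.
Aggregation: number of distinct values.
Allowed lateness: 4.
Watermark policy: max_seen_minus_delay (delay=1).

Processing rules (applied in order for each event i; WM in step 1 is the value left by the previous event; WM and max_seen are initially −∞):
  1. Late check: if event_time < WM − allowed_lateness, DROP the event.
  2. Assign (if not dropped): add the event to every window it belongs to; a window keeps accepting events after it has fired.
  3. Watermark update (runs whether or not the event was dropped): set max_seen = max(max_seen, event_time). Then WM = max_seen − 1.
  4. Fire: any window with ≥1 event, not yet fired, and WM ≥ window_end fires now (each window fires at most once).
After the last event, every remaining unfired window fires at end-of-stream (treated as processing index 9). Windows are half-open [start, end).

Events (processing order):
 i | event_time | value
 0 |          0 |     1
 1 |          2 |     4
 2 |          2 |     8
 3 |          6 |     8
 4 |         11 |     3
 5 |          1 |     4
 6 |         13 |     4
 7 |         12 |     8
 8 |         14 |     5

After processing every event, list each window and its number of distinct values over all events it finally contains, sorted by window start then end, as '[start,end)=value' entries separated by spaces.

[0,11)=3 [11,19)=4

i=0 t=0 v=1: → [0,5); WM=-1
i=1 t=2 v=4: → [0,7); WM=1
i=2 t=2 v=8: → [0,7); WM=1
i=3 t=6 v=8: → [0,11); WM=5
i=4 t=11 v=3: → [11,16); WM=10
i=5 t=1 v=4: DROP (t<10-4); WM=10
i=6 t=13 v=4: → [11,18); WM=12
i=7 t=12 v=8: → [11,18); WM=12
i=8 t=14 v=5: → [11,19); WM=13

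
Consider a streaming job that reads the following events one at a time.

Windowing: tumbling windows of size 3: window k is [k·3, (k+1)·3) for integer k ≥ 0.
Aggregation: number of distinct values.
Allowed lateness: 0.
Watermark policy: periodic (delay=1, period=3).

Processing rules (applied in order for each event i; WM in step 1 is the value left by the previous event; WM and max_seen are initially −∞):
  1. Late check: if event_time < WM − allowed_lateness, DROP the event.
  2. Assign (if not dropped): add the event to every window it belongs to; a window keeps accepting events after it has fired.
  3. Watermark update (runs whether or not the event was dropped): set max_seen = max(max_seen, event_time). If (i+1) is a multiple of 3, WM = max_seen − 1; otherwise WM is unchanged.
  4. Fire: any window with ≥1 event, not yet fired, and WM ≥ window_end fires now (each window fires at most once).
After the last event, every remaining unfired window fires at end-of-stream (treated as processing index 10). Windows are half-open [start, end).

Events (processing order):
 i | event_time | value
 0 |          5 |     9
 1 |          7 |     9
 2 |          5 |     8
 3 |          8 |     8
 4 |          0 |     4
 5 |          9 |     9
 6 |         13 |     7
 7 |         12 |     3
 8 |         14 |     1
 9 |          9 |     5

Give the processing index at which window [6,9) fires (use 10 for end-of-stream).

8

i=0 t=5 v=9: → [3,6); WM=−∞
i=1 t=7 v=9: → [6,9); WM=−∞
i=2 t=5 v=8: → [3,6); WM=6; [3,6) fires=2
i=3 t=8 v=8: → [6,9); WM=6
i=4 t=0 v=4: DROP (t<6-0); WM=6
i=5 t=9 v=9: → [9,12); WM=8
i=6 t=13 v=7: → [12,15); WM=8
i=7 t=12 v=3: → [12,15); WM=8
i=8 t=14 v=1: → [12,15); WM=13; [6,9) fires=2 [9,12) fires=1
i=9 t=9 v=5: DROP (t<13-0); WM=13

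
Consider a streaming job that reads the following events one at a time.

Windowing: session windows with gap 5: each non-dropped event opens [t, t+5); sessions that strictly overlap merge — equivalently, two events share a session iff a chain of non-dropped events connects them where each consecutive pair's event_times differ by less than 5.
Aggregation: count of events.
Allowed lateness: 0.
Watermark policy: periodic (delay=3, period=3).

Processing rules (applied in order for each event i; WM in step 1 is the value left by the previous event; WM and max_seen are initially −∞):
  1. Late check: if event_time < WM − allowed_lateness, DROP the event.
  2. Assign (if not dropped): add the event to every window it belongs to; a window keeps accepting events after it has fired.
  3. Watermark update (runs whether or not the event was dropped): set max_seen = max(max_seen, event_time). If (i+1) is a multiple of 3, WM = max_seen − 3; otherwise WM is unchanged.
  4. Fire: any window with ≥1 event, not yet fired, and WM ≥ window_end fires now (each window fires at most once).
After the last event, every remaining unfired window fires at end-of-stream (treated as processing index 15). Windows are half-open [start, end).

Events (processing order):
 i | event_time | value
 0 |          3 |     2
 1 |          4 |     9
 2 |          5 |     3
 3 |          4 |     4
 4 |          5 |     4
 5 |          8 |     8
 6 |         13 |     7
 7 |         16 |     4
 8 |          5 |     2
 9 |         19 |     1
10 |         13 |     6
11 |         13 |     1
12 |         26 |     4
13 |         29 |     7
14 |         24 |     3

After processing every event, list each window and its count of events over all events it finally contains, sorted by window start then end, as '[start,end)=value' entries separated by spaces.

[3,13)=7 [13,24)=5 [24,34)=3

i=0 t=3 v=2: → [3,8); WM=−∞
i=1 t=4 v=9: → [3,9); WM=−∞
i=2 t=5 v=3: → [3,10); WM=2
i=3 t=4 v=4: → [3,10); WM=2
i=4 t=5 v=4: → [3,10); WM=2
i=5 t=8 v=8: → [3,13); WM=5
i=6 t=13 v=7: → [13,18); WM=5
i=7 t=16 v=4: → [13,21); WM=5
i=8 t=5 v=2: → [3,13); WM=13
i=9 t=19 v=1: → [13,24); WM=13
i=10 t=13 v=6: → [13,24); WM=13
i=11 t=13 v=1: → [13,24); WM=16
i=12 t=26 v=4: → [26,31); WM=16
i=13 t=29 v=7: → [26,34); WM=16
i=14 t=24 v=3: → [24,34); WM=26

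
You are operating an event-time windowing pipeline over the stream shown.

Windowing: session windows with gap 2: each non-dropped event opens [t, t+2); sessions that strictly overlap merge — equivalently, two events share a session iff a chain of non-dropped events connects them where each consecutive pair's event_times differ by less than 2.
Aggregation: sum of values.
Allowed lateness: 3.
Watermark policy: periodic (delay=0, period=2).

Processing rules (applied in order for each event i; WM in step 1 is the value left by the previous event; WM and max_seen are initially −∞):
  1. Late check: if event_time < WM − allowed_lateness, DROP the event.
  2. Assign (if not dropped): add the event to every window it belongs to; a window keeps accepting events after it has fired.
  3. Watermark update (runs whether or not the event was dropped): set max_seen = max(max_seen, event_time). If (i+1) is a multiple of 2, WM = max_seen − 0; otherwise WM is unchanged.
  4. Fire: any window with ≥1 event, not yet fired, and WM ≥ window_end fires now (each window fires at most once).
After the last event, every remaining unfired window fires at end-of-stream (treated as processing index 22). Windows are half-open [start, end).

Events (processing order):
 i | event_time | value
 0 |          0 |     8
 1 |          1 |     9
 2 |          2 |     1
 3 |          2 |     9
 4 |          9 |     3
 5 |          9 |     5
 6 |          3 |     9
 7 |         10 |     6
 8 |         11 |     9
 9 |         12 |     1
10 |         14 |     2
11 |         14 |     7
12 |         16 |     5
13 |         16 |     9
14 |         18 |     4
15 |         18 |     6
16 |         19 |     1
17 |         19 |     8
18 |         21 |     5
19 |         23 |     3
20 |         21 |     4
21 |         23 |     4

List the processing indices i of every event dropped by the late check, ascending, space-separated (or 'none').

6

i=0 t=0 v=8: → [0,2); WM=−∞
i=1 t=1 v=9: → [0,3); WM=1
i=2 t=2 v=1: → [0,4); WM=1
i=3 t=2 v=9: → [0,4); WM=2
i=4 t=9 v=3: → [9,11); WM=2
i=5 t=9 v=5: → [9,11); WM=9
i=6 t=3 v=9: DROP (t<9-3); WM=9
i=7 t=10 v=6: → [9,12); WM=10
i=8 t=11 v=9: → [9,13); WM=10
i=9 t=12 v=1: → [9,14); WM=12
i=10 t=14 v=2: → [14,16); WM=12
i=11 t=14 v=7: → [14,16); WM=14
i=12 t=16 v=5: → [16,18); WM=14
i=13 t=16 v=9: → [16,18); WM=16
i=14 t=18 v=4: → [18,20); WM=16
i=15 t=18 v=6: → [18,20); WM=18
i=16 t=19 v=1: → [18,21); WM=18
i=17 t=19 v=8: → [18,21); WM=19
i=18 t=21 v=5: → [21,23); WM=19
i=19 t=23 v=3: → [23,25); WM=23
i=20 t=21 v=4: → [21,23); WM=23
i=21 t=23 v=4: → [23,25); WM=23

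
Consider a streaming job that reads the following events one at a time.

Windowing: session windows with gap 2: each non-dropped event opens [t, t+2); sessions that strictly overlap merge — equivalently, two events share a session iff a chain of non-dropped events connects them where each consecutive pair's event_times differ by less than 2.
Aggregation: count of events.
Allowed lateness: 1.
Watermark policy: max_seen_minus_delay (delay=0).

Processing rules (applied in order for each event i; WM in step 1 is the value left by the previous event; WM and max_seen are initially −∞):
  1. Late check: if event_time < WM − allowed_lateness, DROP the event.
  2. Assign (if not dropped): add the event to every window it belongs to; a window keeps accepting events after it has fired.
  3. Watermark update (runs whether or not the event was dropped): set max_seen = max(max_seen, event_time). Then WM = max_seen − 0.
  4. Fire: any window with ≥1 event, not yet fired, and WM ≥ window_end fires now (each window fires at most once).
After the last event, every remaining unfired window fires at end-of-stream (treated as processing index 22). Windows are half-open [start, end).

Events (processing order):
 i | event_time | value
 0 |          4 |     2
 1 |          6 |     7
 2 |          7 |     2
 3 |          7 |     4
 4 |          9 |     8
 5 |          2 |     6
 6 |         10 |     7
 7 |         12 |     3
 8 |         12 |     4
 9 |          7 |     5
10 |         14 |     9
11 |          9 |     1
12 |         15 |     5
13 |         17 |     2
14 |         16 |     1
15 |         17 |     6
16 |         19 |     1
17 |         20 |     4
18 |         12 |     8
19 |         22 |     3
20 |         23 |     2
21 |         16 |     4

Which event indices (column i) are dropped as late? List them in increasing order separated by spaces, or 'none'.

5 9 11 18 21

i=0 t=4 v=2: → [4,6); WM=4
i=1 t=6 v=7: → [6,8); WM=6
i=2 t=7 v=2: → [6,9); WM=7
i=3 t=7 v=4: → [6,9); WM=7
i=4 t=9 v=8: → [9,11); WM=9
i=5 t=2 v=6: DROP (t<9-1); WM=9
i=6 t=10 v=7: → [9,12); WM=10
i=7 t=12 v=3: → [12,14); WM=12
i=8 t=12 v=4: → [12,14); WM=12
i=9 t=7 v=5: DROP (t<12-1); WM=12
i=10 t=14 v=9: → [14,16); WM=14
i=11 t=9 v=1: DROP (t<14-1); WM=14
i=12 t=15 v=5: → [14,17); WM=15
i=13 t=17 v=2: → [17,19); WM=17
i=14 t=16 v=1: → [14,19); WM=17
i=15 t=17 v=6: → [14,19); WM=17
i=16 t=19 v=1: → [19,21); WM=19
i=17 t=20 v=4: → [19,22); WM=20
i=18 t=12 v=8: DROP (t<20-1); WM=20
i=19 t=22 v=3: → [22,24); WM=22
i=20 t=23 v=2: → [22,25); WM=23
i=21 t=16 v=4: DROP (t<23-1); WM=23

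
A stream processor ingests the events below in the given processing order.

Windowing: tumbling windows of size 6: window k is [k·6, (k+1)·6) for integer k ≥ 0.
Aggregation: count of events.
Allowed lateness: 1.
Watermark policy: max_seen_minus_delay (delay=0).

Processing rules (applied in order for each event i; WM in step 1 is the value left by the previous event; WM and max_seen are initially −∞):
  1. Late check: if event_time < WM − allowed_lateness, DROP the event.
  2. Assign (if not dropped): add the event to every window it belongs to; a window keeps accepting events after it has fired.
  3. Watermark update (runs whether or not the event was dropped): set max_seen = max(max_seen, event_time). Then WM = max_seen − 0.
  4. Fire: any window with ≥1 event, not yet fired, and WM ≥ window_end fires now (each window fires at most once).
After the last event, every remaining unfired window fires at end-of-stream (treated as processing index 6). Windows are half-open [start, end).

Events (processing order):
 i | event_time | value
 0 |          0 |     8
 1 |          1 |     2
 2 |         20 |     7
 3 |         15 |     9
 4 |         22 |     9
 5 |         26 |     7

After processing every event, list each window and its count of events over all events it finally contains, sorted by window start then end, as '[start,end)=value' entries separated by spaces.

i=0 t=0 v=8: → [0,6); WM=0
i=1 t=1 v=2: → [0,6); WM=1
i=2 t=20 v=7: → [18,24); WM=20; [0,6) fires=2
i=3 t=15 v=9: DROP (t<20-1); WM=20
i=4 t=22 v=9: → [18,24); WM=22
i=5 t=26 v=7: → [24,30); WM=26; [18,24) fires=2

[0,6)=2 [18,24)=2 [24,30)=1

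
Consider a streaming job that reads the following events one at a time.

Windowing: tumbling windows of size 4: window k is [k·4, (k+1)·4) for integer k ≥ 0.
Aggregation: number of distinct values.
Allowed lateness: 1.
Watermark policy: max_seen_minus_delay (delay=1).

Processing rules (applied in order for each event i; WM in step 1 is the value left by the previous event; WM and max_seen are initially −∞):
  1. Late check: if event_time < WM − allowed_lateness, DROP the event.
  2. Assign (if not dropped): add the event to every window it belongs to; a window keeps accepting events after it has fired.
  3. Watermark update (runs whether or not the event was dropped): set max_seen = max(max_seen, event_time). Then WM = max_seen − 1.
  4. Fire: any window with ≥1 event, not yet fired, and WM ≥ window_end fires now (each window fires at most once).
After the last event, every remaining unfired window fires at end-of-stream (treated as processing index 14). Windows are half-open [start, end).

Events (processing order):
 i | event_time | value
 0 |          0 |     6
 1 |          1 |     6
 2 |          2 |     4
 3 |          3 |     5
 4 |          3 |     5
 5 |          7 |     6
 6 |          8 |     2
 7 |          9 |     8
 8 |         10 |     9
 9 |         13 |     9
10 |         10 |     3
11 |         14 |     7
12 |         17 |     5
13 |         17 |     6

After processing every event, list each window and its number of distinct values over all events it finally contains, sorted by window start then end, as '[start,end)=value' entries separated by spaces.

[0,4)=3 [4,8)=1 [8,12)=3 [12,16)=2 [16,20)=2

i=0 t=0 v=6: → [0,4); WM=-1
i=1 t=1 v=6: → [0,4); WM=0
i=2 t=2 v=4: → [0,4); WM=1
i=3 t=3 v=5: → [0,4); WM=2
i=4 t=3 v=5: → [0,4); WM=2
i=5 t=7 v=6: → [4,8); WM=6; [0,4) fires=3
i=6 t=8 v=2: → [8,12); WM=7
i=7 t=9 v=8: → [8,12); WM=8; [4,8) fires=1
i=8 t=10 v=9: → [8,12); WM=9
i=9 t=13 v=9: → [12,16); WM=12; [8,12) fires=3
i=10 t=10 v=3: DROP (t<12-1); WM=12
i=11 t=14 v=7: → [12,16); WM=13
i=12 t=17 v=5: → [16,20); WM=16; [12,16) fires=2
i=13 t=17 v=6: → [16,20); WM=16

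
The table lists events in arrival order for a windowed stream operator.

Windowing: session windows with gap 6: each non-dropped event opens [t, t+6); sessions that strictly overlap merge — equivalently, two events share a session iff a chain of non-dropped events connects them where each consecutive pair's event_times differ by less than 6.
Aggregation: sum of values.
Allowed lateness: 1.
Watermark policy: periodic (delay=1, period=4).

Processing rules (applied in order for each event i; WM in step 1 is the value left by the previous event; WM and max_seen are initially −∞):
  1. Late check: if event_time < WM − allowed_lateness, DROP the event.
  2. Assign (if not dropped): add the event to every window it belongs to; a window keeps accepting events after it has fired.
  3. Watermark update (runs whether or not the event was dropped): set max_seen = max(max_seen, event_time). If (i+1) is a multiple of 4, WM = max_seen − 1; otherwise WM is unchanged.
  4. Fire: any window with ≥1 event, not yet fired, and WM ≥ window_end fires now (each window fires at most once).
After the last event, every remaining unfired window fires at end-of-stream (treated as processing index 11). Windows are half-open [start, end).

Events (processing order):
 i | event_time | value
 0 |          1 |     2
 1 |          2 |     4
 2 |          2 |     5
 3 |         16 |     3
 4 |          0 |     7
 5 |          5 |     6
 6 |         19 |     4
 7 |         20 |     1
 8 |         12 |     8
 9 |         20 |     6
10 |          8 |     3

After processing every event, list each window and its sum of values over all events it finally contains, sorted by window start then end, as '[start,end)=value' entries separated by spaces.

[1,8)=11 [16,26)=14

i=0 t=1 v=2: → [1,7); WM=−∞
i=1 t=2 v=4: → [1,8); WM=−∞
i=2 t=2 v=5: → [1,8); WM=−∞
i=3 t=16 v=3: → [16,22); WM=15
i=4 t=0 v=7: DROP (t<15-1); WM=15
i=5 t=5 v=6: DROP (t<15-1); WM=15
i=6 t=19 v=4: → [16,25); WM=15
i=7 t=20 v=1: → [16,26); WM=19
i=8 t=12 v=8: DROP (t<19-1); WM=19
i=9 t=20 v=6: → [16,26); WM=19
i=10 t=8 v=3: DROP (t<19-1); WM=19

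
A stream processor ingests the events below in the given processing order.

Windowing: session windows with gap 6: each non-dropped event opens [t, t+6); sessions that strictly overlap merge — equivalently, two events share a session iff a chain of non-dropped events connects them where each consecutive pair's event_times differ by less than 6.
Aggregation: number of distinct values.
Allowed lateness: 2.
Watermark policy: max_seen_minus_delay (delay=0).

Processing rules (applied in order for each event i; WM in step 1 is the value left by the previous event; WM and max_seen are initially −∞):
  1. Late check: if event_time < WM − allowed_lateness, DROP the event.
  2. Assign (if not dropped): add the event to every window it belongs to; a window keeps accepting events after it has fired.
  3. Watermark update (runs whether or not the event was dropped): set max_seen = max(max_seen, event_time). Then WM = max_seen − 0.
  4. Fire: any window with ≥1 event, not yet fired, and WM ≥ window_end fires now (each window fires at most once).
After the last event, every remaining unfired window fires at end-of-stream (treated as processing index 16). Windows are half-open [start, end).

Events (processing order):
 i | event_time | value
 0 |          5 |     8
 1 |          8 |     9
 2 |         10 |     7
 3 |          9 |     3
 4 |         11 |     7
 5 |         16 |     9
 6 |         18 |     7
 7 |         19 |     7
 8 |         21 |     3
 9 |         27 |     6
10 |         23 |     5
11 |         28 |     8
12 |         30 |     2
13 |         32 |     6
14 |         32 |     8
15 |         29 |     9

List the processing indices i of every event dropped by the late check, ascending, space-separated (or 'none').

i=0 t=5 v=8: → [5,11); WM=5
i=1 t=8 v=9: → [5,14); WM=8
i=2 t=10 v=7: → [5,16); WM=10
i=3 t=9 v=3: → [5,16); WM=10
i=4 t=11 v=7: → [5,17); WM=11
i=5 t=16 v=9: → [5,22); WM=16
i=6 t=18 v=7: → [5,24); WM=18
i=7 t=19 v=7: → [5,25); WM=19
i=8 t=21 v=3: → [5,27); WM=21
i=9 t=27 v=6: → [27,33); WM=27
i=10 t=23 v=5: DROP (t<27-2); WM=27
i=11 t=28 v=8: → [27,34); WM=28
i=12 t=30 v=2: → [27,36); WM=30
i=13 t=32 v=6: → [27,38); WM=32
i=14 t=32 v=8: → [27,38); WM=32
i=15 t=29 v=9: DROP (t<32-2); WM=32

10 15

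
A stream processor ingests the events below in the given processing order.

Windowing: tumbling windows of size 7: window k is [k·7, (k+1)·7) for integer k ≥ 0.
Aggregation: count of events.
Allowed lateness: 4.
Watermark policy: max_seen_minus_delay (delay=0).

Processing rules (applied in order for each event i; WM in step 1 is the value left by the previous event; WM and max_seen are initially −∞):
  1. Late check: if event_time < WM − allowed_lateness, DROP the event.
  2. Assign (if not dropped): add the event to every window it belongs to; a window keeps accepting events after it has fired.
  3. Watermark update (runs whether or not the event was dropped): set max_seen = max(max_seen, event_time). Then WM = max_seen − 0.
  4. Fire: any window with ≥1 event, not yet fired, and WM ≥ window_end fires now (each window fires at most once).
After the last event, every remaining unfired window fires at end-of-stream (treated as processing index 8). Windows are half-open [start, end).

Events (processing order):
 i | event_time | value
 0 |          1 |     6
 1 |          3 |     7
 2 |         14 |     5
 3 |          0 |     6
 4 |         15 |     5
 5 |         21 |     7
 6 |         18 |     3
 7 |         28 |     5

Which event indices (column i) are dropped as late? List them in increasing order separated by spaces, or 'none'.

3

i=0 t=1 v=6: → [0,7); WM=1
i=1 t=3 v=7: → [0,7); WM=3
i=2 t=14 v=5: → [14,21); WM=14; [0,7) fires=2
i=3 t=0 v=6: DROP (t<14-4); WM=14
i=4 t=15 v=5: → [14,21); WM=15
i=5 t=21 v=7: → [21,28); WM=21; [14,21) fires=2
i=6 t=18 v=3: → [14,21); WM=21
i=7 t=28 v=5: → [28,35); WM=28; [21,28) fires=1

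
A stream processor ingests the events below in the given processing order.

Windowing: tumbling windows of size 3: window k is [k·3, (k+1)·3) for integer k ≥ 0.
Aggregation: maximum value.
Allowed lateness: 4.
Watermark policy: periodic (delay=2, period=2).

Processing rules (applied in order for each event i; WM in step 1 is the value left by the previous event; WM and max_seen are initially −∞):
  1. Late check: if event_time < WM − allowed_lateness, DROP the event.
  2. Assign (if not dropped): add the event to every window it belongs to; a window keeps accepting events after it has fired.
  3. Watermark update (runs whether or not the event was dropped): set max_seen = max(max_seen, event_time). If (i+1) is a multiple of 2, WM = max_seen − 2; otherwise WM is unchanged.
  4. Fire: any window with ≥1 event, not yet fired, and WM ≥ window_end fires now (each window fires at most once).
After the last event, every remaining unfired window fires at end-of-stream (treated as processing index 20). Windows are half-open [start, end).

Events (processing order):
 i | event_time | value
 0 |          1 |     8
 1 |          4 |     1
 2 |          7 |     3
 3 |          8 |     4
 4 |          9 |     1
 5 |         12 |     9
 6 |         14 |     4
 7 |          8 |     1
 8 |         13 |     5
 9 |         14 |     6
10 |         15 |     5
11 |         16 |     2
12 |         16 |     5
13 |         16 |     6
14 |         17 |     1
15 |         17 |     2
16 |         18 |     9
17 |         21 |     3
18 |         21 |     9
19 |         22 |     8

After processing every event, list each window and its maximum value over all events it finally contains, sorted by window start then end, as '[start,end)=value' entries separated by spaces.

i=0 t=1 v=8: → [0,3); WM=−∞
i=1 t=4 v=1: → [3,6); WM=2
i=2 t=7 v=3: → [6,9); WM=2
i=3 t=8 v=4: → [6,9); WM=6; [0,3) fires=8 [3,6) fires=1
i=4 t=9 v=1: → [9,12); WM=6
i=5 t=12 v=9: → [12,15); WM=10; [6,9) fires=4
i=6 t=14 v=4: → [12,15); WM=10
i=7 t=8 v=1: → [6,9); WM=12; [9,12) fires=1
i=8 t=13 v=5: → [12,15); WM=12
i=9 t=14 v=6: → [12,15); WM=12
i=10 t=15 v=5: → [15,18); WM=12
i=11 t=16 v=2: → [15,18); WM=14
i=12 t=16 v=5: → [15,18); WM=14
i=13 t=16 v=6: → [15,18); WM=14
i=14 t=17 v=1: → [15,18); WM=14
i=15 t=17 v=2: → [15,18); WM=15; [12,15) fires=9
i=16 t=18 v=9: → [18,21); WM=15
i=17 t=21 v=3: → [21,24); WM=19; [15,18) fires=6
i=18 t=21 v=9: → [21,24); WM=19
i=19 t=22 v=8: → [21,24); WM=20

[0,3)=8 [3,6)=1 [6,9)=4 [9,12)=1 [12,15)=9 [15,18)=6 [18,21)=9 [21,24)=9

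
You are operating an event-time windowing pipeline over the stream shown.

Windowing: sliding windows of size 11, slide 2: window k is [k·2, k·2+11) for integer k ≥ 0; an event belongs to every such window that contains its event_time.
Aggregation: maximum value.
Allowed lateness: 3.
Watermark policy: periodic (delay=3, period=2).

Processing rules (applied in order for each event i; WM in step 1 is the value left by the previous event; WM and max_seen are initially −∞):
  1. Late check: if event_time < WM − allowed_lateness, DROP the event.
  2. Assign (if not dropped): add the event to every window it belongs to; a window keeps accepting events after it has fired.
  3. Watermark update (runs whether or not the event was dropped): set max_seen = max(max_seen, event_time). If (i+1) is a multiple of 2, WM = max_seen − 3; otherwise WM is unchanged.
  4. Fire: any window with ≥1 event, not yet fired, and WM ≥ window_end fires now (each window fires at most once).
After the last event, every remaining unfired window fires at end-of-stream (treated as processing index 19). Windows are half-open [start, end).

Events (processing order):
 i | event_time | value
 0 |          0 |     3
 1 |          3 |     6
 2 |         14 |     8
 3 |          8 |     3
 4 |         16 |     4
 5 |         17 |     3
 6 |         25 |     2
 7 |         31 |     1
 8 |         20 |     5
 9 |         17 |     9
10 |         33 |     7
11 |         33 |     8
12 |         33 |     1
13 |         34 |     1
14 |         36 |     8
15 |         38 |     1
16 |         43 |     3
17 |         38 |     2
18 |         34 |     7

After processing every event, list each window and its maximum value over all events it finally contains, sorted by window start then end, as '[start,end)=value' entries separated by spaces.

i=0 t=0 v=3: → [0,11); WM=−∞
i=1 t=3 v=6: → [2,13),[0,11); WM=0
i=2 t=14 v=8: → [14,25),[12,23),[10,21),[8,19),[6,17),[4,15); WM=0
i=3 t=8 v=3: → [8,19),[6,17),[4,15),[2,13),[0,11); WM=11; [0,11) fires=6
i=4 t=16 v=4: → [16,27),[14,25),[12,23),[10,21),[8,19),[6,17); WM=11
i=5 t=17 v=3: → [16,27),[14,25),[12,23),[10,21),[8,19); WM=14; [2,13) fires=6
i=6 t=25 v=2: → [24,35),[22,33),[20,31),[18,29),[16,27); WM=14
i=7 t=31 v=1: → [30,41),[28,39),[26,37),[24,35),[22,33); WM=28; [4,15) fires=8 [6,17) fires=8 [8,19) fires=8 [10,21) fires=8 [12,23) fires=8 [14,25) fires=8 [16,27) fires=4
i=8 t=20 v=5: DROP (t<28-3); WM=28
i=9 t=17 v=9: DROP (t<28-3); WM=28
i=10 t=33 v=7: → [32,43),[30,41),[28,39),[26,37),[24,35); WM=28
i=11 t=33 v=8: → [32,43),[30,41),[28,39),[26,37),[24,35); WM=30; [18,29) fires=2
i=12 t=33 v=1: → [32,43),[30,41),[28,39),[26,37),[24,35); WM=30
i=13 t=34 v=1: → [34,45),[32,43),[30,41),[28,39),[26,37),[24,35); WM=31; [20,31) fires=2
i=14 t=36 v=8: → [36,47),[34,45),[32,43),[30,41),[28,39),[26,37); WM=31
i=15 t=38 v=1: → [38,49),[36,47),[34,45),[32,43),[30,41),[28,39); WM=35; [22,33) fires=2 [24,35) fires=8
i=16 t=43 v=3: → [42,53),[40,51),[38,49),[36,47),[34,45); WM=35
i=17 t=38 v=2: → [38,49),[36,47),[34,45),[32,43),[30,41),[28,39); WM=40; [26,37) fires=8 [28,39) fires=8
i=18 t=34 v=7: DROP (t<40-3); WM=40

[0,11)=6 [2,13)=6 [4,15)=8 [6,17)=8 [8,19)=8 [10,21)=8 [12,23)=8 [14,25)=8 [16,27)=4 [18,29)=2 [20,31)=2 [22,33)=2 [24,35)=8 [26,37)=8 [28,39)=8 [30,41)=8 [32,43)=8 [34,45)=8 [36,47)=8 [38,49)=3 [40,51)=3 [42,53)=3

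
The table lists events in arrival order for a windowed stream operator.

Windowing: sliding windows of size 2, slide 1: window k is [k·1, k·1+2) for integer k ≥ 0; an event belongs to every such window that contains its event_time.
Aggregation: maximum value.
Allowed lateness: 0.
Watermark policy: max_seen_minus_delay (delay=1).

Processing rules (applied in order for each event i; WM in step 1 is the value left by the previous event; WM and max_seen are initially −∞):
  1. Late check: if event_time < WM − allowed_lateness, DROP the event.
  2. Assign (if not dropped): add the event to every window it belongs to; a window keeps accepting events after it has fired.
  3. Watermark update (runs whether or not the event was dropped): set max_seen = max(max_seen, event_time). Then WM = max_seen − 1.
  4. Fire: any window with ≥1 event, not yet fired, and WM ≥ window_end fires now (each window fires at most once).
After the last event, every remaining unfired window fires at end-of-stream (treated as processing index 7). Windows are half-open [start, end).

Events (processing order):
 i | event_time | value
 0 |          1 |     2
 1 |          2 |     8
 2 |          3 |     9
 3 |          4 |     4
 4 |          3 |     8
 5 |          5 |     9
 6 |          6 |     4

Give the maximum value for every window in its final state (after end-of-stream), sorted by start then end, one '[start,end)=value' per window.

i=0 t=1 v=2: → [1,3),[0,2); WM=0
i=1 t=2 v=8: → [2,4),[1,3); WM=1
i=2 t=3 v=9: → [3,5),[2,4); WM=2; [0,2) fires=2
i=3 t=4 v=4: → [4,6),[3,5); WM=3; [1,3) fires=8
i=4 t=3 v=8: → [3,5),[2,4); WM=3
i=5 t=5 v=9: → [5,7),[4,6); WM=4; [2,4) fires=9
i=6 t=6 v=4: → [6,8),[5,7); WM=5; [3,5) fires=9

[0,2)=2 [1,3)=8 [2,4)=9 [3,5)=9 [4,6)=9 [5,7)=9 [6,8)=4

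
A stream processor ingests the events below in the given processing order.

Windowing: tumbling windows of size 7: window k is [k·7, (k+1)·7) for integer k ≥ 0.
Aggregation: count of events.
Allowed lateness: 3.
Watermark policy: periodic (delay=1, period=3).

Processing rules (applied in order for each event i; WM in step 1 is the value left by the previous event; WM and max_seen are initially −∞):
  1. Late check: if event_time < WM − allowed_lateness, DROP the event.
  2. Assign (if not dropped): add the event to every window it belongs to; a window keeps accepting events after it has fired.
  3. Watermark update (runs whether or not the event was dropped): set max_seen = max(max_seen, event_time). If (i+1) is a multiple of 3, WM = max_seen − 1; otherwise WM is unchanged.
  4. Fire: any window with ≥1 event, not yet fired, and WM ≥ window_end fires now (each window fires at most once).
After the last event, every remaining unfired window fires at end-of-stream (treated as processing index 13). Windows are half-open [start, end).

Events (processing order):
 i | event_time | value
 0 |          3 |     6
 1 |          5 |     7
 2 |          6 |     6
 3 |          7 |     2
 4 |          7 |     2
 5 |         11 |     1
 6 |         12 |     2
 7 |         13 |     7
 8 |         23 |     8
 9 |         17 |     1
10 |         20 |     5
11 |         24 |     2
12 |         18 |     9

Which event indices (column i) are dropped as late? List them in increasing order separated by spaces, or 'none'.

9 12

i=0 t=3 v=6: → [0,7); WM=−∞
i=1 t=5 v=7: → [0,7); WM=−∞
i=2 t=6 v=6: → [0,7); WM=5
i=3 t=7 v=2: → [7,14); WM=5
i=4 t=7 v=2: → [7,14); WM=5
i=5 t=11 v=1: → [7,14); WM=10; [0,7) fires=3
i=6 t=12 v=2: → [7,14); WM=10
i=7 t=13 v=7: → [7,14); WM=10
i=8 t=23 v=8: → [21,28); WM=22; [7,14) fires=5
i=9 t=17 v=1: DROP (t<22-3); WM=22
i=10 t=20 v=5: → [14,21); WM=22; [14,21) fires=1
i=11 t=24 v=2: → [21,28); WM=23
i=12 t=18 v=9: DROP (t<23-3); WM=23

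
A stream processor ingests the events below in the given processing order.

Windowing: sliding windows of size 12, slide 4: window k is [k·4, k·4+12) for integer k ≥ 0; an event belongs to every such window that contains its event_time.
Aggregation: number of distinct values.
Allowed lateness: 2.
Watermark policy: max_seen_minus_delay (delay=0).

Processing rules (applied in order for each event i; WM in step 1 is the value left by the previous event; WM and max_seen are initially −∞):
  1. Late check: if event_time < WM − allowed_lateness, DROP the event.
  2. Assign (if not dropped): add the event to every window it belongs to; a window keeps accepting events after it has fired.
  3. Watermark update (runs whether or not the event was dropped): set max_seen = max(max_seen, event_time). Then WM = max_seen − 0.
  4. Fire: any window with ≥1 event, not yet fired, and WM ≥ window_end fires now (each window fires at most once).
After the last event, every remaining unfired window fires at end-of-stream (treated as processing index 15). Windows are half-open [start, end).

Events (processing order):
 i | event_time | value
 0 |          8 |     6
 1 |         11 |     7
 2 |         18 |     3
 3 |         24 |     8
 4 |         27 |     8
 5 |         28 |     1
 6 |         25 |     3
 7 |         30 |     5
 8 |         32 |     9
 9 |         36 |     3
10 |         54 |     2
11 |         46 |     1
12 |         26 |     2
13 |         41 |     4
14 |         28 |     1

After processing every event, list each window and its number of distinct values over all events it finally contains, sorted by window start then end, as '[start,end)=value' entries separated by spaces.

i=0 t=8 v=6: → [8,20),[4,16),[0,12); WM=8
i=1 t=11 v=7: → [8,20),[4,16),[0,12); WM=11
i=2 t=18 v=3: → [16,28),[12,24),[8,20); WM=18; [0,12) fires=2 [4,16) fires=2
i=3 t=24 v=8: → [24,36),[20,32),[16,28); WM=24; [8,20) fires=3 [12,24) fires=1
i=4 t=27 v=8: → [24,36),[20,32),[16,28); WM=27
i=5 t=28 v=1: → [28,40),[24,36),[20,32); WM=28; [16,28) fires=2
i=6 t=25 v=3: DROP (t<28-2); WM=28
i=7 t=30 v=5: → [28,40),[24,36),[20,32); WM=30
i=8 t=32 v=9: → [32,44),[28,40),[24,36); WM=32; [20,32) fires=3
i=9 t=36 v=3: → [36,48),[32,44),[28,40); WM=36; [24,36) fires=4
i=10 t=54 v=2: → [52,64),[48,60),[44,56); WM=54; [28,40) fires=4 [32,44) fires=2 [36,48) fires=1
i=11 t=46 v=1: DROP (t<54-2); WM=54
i=12 t=26 v=2: DROP (t<54-2); WM=54
i=13 t=41 v=4: DROP (t<54-2); WM=54
i=14 t=28 v=1: DROP (t<54-2); WM=54

[0,12)=2 [4,16)=2 [8,20)=3 [12,24)=1 [16,28)=2 [20,32)=3 [24,36)=4 [28,40)=4 [32,44)=2 [36,48)=1 [44,56)=1 [48,60)=1 [52,64)=1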